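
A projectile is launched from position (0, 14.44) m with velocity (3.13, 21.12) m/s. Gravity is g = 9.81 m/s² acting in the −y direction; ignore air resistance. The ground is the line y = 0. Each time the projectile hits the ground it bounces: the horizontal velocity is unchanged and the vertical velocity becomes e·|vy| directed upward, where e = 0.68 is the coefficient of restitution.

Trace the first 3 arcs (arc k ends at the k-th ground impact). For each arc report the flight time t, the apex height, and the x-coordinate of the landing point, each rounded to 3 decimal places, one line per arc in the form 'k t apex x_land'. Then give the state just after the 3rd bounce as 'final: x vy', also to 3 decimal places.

1 4.906 37.175 15.355
2 3.744 17.190 27.074
3 2.546 7.948 35.043
final: 35.043 8.492

Arc 1: start y=14.440, vy=21.120 → t=4.906, apex=37.175, x_land=15.355, impact vy=-27.007
  bounce: vy ← 0.68·27.007 = 18.365
Arc 2: start y=0.000, vy=18.365 → t=3.744, apex=17.190, x_land=27.074, impact vy=-18.365
  bounce: vy ← 0.68·18.365 = 12.488
Arc 3: start y=0.000, vy=12.488 → t=2.546, apex=7.948, x_land=35.043, impact vy=-12.488
  bounce: vy ← 0.68·12.488 = 8.492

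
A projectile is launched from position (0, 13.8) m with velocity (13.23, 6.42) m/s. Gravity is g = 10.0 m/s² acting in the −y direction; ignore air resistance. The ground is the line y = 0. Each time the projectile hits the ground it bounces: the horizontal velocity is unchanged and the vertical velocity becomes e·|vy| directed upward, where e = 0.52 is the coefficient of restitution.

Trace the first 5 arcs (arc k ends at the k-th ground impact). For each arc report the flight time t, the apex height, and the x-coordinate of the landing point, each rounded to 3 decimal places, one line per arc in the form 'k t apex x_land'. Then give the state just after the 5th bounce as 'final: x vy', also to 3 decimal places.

1 2.423 15.861 32.057
2 1.852 4.289 56.563
3 0.963 1.160 69.306
4 0.501 0.314 75.932
5 0.260 0.085 79.378
final: 79.378 0.677

Arc 1: start y=13.800, vy=6.420 → t=2.423, apex=15.861, x_land=32.057, impact vy=-17.811
  bounce: vy ← 0.52·17.811 = 9.261
Arc 2: start y=0.000, vy=9.261 → t=1.852, apex=4.289, x_land=56.563, impact vy=-9.261
  bounce: vy ← 0.52·9.261 = 4.816
Arc 3: start y=0.000, vy=4.816 → t=0.963, apex=1.160, x_land=69.306, impact vy=-4.816
  bounce: vy ← 0.52·4.816 = 2.504
Arc 4: start y=0.000, vy=2.504 → t=0.501, apex=0.314, x_land=75.932, impact vy=-2.504
  bounce: vy ← 0.52·2.504 = 1.302
Arc 5: start y=0.000, vy=1.302 → t=0.260, apex=0.085, x_land=79.378, impact vy=-1.302
  bounce: vy ← 0.52·1.302 = 0.677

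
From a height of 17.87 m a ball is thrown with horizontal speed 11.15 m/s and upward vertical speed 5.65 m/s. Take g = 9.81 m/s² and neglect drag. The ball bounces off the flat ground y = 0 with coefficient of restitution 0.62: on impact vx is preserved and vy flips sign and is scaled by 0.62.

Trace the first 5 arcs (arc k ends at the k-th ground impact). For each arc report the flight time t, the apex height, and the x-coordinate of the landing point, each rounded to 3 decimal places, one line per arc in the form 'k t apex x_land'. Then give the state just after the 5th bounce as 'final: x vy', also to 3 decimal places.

Arc 1: start y=17.870, vy=5.650 → t=2.570, apex=19.497, x_land=28.652, impact vy=-19.558
  bounce: vy ← 0.62·19.558 = 12.126
Arc 2: start y=0.000, vy=12.126 → t=2.472, apex=7.495, x_land=56.217, impact vy=-12.126
  bounce: vy ← 0.62·12.126 = 7.518
Arc 3: start y=0.000, vy=7.518 → t=1.533, apex=2.881, x_land=73.307, impact vy=-7.518
  bounce: vy ← 0.62·7.518 = 4.661
Arc 4: start y=0.000, vy=4.661 → t=0.950, apex=1.107, x_land=83.903, impact vy=-4.661
  bounce: vy ← 0.62·4.661 = 2.890
Arc 5: start y=0.000, vy=2.890 → t=0.589, apex=0.426, x_land=90.473, impact vy=-2.890
  bounce: vy ← 0.62·2.890 = 1.792

1 2.570 19.497 28.652
2 2.472 7.495 56.217
3 1.533 2.881 73.307
4 0.950 1.107 83.903
5 0.589 0.426 90.473
final: 90.473 1.792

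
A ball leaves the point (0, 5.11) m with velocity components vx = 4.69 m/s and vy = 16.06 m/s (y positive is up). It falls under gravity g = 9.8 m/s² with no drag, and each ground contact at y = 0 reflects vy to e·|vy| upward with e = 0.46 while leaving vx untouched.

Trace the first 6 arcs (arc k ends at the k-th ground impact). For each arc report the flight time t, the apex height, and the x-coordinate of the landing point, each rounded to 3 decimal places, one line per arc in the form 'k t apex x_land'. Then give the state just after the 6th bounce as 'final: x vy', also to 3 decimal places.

Arc 1: start y=5.110, vy=16.060 → t=3.570, apex=18.269, x_land=16.742, impact vy=-18.923
  bounce: vy ← 0.46·18.923 = 8.705
Arc 2: start y=0.000, vy=8.705 → t=1.776, apex=3.866, x_land=25.073, impact vy=-8.705
  bounce: vy ← 0.46·8.705 = 4.004
Arc 3: start y=0.000, vy=4.004 → t=0.817, apex=0.818, x_land=28.906, impact vy=-4.004
  bounce: vy ← 0.46·4.004 = 1.842
Arc 4: start y=0.000, vy=1.842 → t=0.376, apex=0.173, x_land=30.669, impact vy=-1.842
  bounce: vy ← 0.46·1.842 = 0.847
Arc 5: start y=0.000, vy=0.847 → t=0.173, apex=0.037, x_land=31.480, impact vy=-0.847
  bounce: vy ← 0.46·0.847 = 0.390
Arc 6: start y=0.000, vy=0.390 → t=0.080, apex=0.008, x_land=31.853, impact vy=-0.390
  bounce: vy ← 0.46·0.390 = 0.179

1 3.570 18.269 16.742
2 1.776 3.866 25.073
3 0.817 0.818 28.906
4 0.376 0.173 30.669
5 0.173 0.037 31.480
6 0.080 0.008 31.853
final: 31.853 0.179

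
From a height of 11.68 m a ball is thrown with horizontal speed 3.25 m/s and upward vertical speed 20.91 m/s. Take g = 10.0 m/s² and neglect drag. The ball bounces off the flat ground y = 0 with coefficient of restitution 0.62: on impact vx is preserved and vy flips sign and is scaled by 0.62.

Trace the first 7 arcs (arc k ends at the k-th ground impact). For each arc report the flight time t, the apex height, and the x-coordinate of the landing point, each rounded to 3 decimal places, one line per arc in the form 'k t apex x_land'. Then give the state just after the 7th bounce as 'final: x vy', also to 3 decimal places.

1 4.681 33.541 15.213
2 3.212 12.893 25.651
3 1.991 4.956 32.123
4 1.235 1.905 36.135
5 0.765 0.732 38.623
6 0.475 0.282 40.165
7 0.294 0.108 41.121
final: 41.121 0.912

Arc 1: start y=11.680, vy=20.910 → t=4.681, apex=33.541, x_land=15.213, impact vy=-25.900
  bounce: vy ← 0.62·25.900 = 16.058
Arc 2: start y=0.000, vy=16.058 → t=3.212, apex=12.893, x_land=25.651, impact vy=-16.058
  bounce: vy ← 0.62·16.058 = 9.956
Arc 3: start y=0.000, vy=9.956 → t=1.991, apex=4.956, x_land=32.123, impact vy=-9.956
  bounce: vy ← 0.62·9.956 = 6.173
Arc 4: start y=0.000, vy=6.173 → t=1.235, apex=1.905, x_land=36.135, impact vy=-6.173
  bounce: vy ← 0.62·6.173 = 3.827
Arc 5: start y=0.000, vy=3.827 → t=0.765, apex=0.732, x_land=38.623, impact vy=-3.827
  bounce: vy ← 0.62·3.827 = 2.373
Arc 6: start y=0.000, vy=2.373 → t=0.475, apex=0.282, x_land=40.165, impact vy=-2.373
  bounce: vy ← 0.62·2.373 = 1.471
Arc 7: start y=0.000, vy=1.471 → t=0.294, apex=0.108, x_land=41.121, impact vy=-1.471
  bounce: vy ← 0.62·1.471 = 0.912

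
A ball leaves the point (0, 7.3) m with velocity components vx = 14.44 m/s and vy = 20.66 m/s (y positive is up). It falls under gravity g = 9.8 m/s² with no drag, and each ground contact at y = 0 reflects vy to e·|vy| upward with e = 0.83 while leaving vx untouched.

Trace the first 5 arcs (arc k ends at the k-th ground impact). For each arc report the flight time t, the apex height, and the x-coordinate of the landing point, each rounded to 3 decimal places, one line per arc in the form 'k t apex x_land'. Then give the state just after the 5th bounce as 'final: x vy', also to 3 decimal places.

1 4.544 29.077 65.618
2 4.044 20.031 124.010
3 3.356 13.800 172.476
4 2.786 9.507 212.702
5 2.312 6.549 246.090
final: 246.090 9.404

Arc 1: start y=7.300, vy=20.660 → t=4.544, apex=29.077, x_land=65.618, impact vy=-23.873
  bounce: vy ← 0.83·23.873 = 19.815
Arc 2: start y=0.000, vy=19.815 → t=4.044, apex=20.031, x_land=124.010, impact vy=-19.815
  bounce: vy ← 0.83·19.815 = 16.446
Arc 3: start y=0.000, vy=16.446 → t=3.356, apex=13.800, x_land=172.476, impact vy=-16.446
  bounce: vy ← 0.83·16.446 = 13.650
Arc 4: start y=0.000, vy=13.650 → t=2.786, apex=9.507, x_land=212.702, impact vy=-13.650
  bounce: vy ← 0.83·13.650 = 11.330
Arc 5: start y=0.000, vy=11.330 → t=2.312, apex=6.549, x_land=246.090, impact vy=-11.330
  bounce: vy ← 0.83·11.330 = 9.404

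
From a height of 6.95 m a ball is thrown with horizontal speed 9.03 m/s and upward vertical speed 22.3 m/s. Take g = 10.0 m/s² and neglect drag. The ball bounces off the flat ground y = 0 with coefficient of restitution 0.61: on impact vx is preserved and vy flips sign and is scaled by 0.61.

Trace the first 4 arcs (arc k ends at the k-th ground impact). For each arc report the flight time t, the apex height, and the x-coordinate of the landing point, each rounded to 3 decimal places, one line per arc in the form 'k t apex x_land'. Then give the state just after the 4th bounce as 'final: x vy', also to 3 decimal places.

Arc 1: start y=6.950, vy=22.300 → t=4.752, apex=31.814, x_land=42.915, impact vy=-25.225
  bounce: vy ← 0.61·25.225 = 15.387
Arc 2: start y=0.000, vy=15.387 → t=3.077, apex=11.838, x_land=70.704, impact vy=-15.387
  bounce: vy ← 0.61·15.387 = 9.386
Arc 3: start y=0.000, vy=9.386 → t=1.877, apex=4.405, x_land=87.655, impact vy=-9.386
  bounce: vy ← 0.61·9.386 = 5.726
Arc 4: start y=0.000, vy=5.726 → t=1.145, apex=1.639, x_land=97.996, impact vy=-5.726
  bounce: vy ← 0.61·5.726 = 3.493

1 4.752 31.814 42.915
2 3.077 11.838 70.704
3 1.877 4.405 87.655
4 1.145 1.639 97.996
final: 97.996 3.493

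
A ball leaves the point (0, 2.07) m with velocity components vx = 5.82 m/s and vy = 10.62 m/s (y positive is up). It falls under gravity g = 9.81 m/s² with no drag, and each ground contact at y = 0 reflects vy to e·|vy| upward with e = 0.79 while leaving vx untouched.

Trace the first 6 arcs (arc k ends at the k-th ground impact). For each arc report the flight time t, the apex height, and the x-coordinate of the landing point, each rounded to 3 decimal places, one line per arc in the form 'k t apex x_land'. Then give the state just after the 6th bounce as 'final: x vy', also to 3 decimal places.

Arc 1: start y=2.070, vy=10.620 → t=2.345, apex=7.818, x_land=13.648, impact vy=-12.385
  bounce: vy ← 0.79·12.385 = 9.784
Arc 2: start y=0.000, vy=9.784 → t=1.995, apex=4.879, x_land=25.258, impact vy=-9.784
  bounce: vy ← 0.79·9.784 = 7.730
Arc 3: start y=0.000, vy=7.730 → t=1.576, apex=3.045, x_land=34.430, impact vy=-7.730
  bounce: vy ← 0.79·7.730 = 6.106
Arc 4: start y=0.000, vy=6.106 → t=1.245, apex=1.901, x_land=41.675, impact vy=-6.106
  bounce: vy ← 0.79·6.106 = 4.824
Arc 5: start y=0.000, vy=4.824 → t=0.984, apex=1.186, x_land=47.399, impact vy=-4.824
  bounce: vy ← 0.79·4.824 = 3.811
Arc 6: start y=0.000, vy=3.811 → t=0.777, apex=0.740, x_land=51.921, impact vy=-3.811
  bounce: vy ← 0.79·3.811 = 3.011

1 2.345 7.818 13.648
2 1.995 4.879 25.258
3 1.576 3.045 34.430
4 1.245 1.901 41.675
5 0.984 1.186 47.399
6 0.777 0.740 51.921
final: 51.921 3.011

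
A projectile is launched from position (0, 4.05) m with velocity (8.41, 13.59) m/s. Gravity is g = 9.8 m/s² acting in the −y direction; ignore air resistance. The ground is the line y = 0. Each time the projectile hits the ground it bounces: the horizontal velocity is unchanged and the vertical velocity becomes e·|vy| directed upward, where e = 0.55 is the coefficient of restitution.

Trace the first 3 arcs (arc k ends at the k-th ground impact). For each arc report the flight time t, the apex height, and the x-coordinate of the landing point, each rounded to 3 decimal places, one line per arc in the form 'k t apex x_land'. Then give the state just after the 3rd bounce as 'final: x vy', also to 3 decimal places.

Arc 1: start y=4.050, vy=13.590 → t=3.045, apex=13.473, x_land=25.608, impact vy=-16.250
  bounce: vy ← 0.55·16.250 = 8.938
Arc 2: start y=0.000, vy=8.938 → t=1.824, apex=4.076, x_land=40.948, impact vy=-8.938
  bounce: vy ← 0.55·8.938 = 4.916
Arc 3: start y=0.000, vy=4.916 → t=1.003, apex=1.233, x_land=49.384, impact vy=-4.916
  bounce: vy ← 0.55·4.916 = 2.704

1 3.045 13.473 25.608
2 1.824 4.076 40.948
3 1.003 1.233 49.384
final: 49.384 2.704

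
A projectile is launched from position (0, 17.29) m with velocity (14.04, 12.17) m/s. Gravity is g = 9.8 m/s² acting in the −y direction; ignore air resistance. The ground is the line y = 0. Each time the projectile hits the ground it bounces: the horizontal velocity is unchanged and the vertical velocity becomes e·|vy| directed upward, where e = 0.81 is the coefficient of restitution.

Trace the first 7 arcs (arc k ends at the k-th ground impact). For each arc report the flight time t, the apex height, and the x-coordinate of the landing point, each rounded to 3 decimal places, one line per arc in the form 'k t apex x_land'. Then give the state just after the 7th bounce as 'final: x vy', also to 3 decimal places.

1 3.494 24.847 49.051
2 3.648 16.302 100.268
3 2.955 10.696 141.755
4 2.393 7.017 175.358
5 1.939 4.604 202.577
6 1.570 3.021 224.625
7 1.272 1.982 242.483
final: 242.483 5.048

Arc 1: start y=17.290, vy=12.170 → t=3.494, apex=24.847, x_land=49.051, impact vy=-22.068
  bounce: vy ← 0.81·22.068 = 17.875
Arc 2: start y=0.000, vy=17.875 → t=3.648, apex=16.302, x_land=100.268, impact vy=-17.875
  bounce: vy ← 0.81·17.875 = 14.479
Arc 3: start y=0.000, vy=14.479 → t=2.955, apex=10.696, x_land=141.755, impact vy=-14.479
  bounce: vy ← 0.81·14.479 = 11.728
Arc 4: start y=0.000, vy=11.728 → t=2.393, apex=7.017, x_land=175.358, impact vy=-11.728
  bounce: vy ← 0.81·11.728 = 9.500
Arc 5: start y=0.000, vy=9.500 → t=1.939, apex=4.604, x_land=202.577, impact vy=-9.500
  bounce: vy ← 0.81·9.500 = 7.695
Arc 6: start y=0.000, vy=7.695 → t=1.570, apex=3.021, x_land=224.625, impact vy=-7.695
  bounce: vy ← 0.81·7.695 = 6.233
Arc 7: start y=0.000, vy=6.233 → t=1.272, apex=1.982, x_land=242.483, impact vy=-6.233
  bounce: vy ← 0.81·6.233 = 5.048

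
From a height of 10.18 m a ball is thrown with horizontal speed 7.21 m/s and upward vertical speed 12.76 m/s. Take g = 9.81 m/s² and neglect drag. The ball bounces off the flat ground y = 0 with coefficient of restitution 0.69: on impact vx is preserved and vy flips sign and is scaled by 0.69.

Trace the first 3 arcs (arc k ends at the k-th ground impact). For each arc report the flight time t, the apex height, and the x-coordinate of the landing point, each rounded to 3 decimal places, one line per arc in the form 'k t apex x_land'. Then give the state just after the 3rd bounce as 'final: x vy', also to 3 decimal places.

Arc 1: start y=10.180, vy=12.760 → t=3.242, apex=18.479, x_land=23.372, impact vy=-19.041
  bounce: vy ← 0.69·19.041 = 13.138
Arc 2: start y=0.000, vy=13.138 → t=2.679, apex=8.798, x_land=42.684, impact vy=-13.138
  bounce: vy ← 0.69·13.138 = 9.065
Arc 3: start y=0.000, vy=9.065 → t=1.848, apex=4.189, x_land=56.010, impact vy=-9.065
  bounce: vy ← 0.69·9.065 = 6.255

1 3.242 18.479 23.372
2 2.679 8.798 42.684
3 1.848 4.189 56.010
final: 56.010 6.255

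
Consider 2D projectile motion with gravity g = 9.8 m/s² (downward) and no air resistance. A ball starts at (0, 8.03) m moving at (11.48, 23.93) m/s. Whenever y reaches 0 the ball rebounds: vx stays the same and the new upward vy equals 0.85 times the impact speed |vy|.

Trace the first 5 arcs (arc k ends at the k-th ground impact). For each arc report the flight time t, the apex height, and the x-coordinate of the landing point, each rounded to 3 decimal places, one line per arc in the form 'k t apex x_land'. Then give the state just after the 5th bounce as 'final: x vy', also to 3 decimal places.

Arc 1: start y=8.030, vy=23.930 → t=5.199, apex=37.247, x_land=59.683, impact vy=-27.019
  bounce: vy ← 0.85·27.019 = 22.966
Arc 2: start y=0.000, vy=22.966 → t=4.687, apex=26.911, x_land=113.490, impact vy=-22.966
  bounce: vy ← 0.85·22.966 = 19.521
Arc 3: start y=0.000, vy=19.521 → t=3.984, apex=19.443, x_land=159.226, impact vy=-19.521
  bounce: vy ← 0.85·19.521 = 16.593
Arc 4: start y=0.000, vy=16.593 → t=3.386, apex=14.048, x_land=198.101, impact vy=-16.593
  bounce: vy ← 0.85·16.593 = 14.104
Arc 5: start y=0.000, vy=14.104 → t=2.878, apex=10.149, x_land=231.145, impact vy=-14.104
  bounce: vy ← 0.85·14.104 = 11.989

1 5.199 37.247 59.683
2 4.687 26.911 113.490
3 3.984 19.443 159.226
4 3.386 14.048 198.101
5 2.878 10.149 231.145
final: 231.145 11.989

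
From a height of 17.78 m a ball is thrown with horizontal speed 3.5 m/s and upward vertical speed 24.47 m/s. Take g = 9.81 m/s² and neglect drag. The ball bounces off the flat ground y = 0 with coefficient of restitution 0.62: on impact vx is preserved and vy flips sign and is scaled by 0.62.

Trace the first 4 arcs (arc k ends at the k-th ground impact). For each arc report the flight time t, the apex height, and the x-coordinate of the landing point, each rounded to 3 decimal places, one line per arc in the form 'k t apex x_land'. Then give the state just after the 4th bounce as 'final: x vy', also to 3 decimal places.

Arc 1: start y=17.780, vy=24.470 → t=5.632, apex=48.299, x_land=19.713, impact vy=-30.784
  bounce: vy ← 0.62·30.784 = 19.086
Arc 2: start y=0.000, vy=19.086 → t=3.891, apex=18.566, x_land=33.332, impact vy=-19.086
  bounce: vy ← 0.62·19.086 = 11.833
Arc 3: start y=0.000, vy=11.833 → t=2.412, apex=7.137, x_land=41.776, impact vy=-11.833
  bounce: vy ← 0.62·11.833 = 7.337
Arc 4: start y=0.000, vy=7.337 → t=1.496, apex=2.743, x_land=47.011, impact vy=-7.337
  bounce: vy ← 0.62·7.337 = 4.549

1 5.632 48.299 19.713
2 3.891 18.566 33.332
3 2.412 7.137 41.776
4 1.496 2.743 47.011
final: 47.011 4.549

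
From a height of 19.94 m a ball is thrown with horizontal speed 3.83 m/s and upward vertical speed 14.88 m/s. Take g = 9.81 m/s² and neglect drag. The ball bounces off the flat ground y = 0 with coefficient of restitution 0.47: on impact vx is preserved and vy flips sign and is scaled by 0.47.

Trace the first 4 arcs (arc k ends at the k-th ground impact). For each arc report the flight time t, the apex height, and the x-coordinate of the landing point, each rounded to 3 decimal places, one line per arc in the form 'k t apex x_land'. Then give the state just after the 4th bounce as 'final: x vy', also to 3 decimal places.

1 4.040 31.225 15.473
2 2.372 6.898 24.556
3 1.115 1.524 28.826
4 0.524 0.337 30.832
final: 30.832 1.208

Arc 1: start y=19.940, vy=14.880 → t=4.040, apex=31.225, x_land=15.473, impact vy=-24.752
  bounce: vy ← 0.47·24.752 = 11.633
Arc 2: start y=0.000, vy=11.633 → t=2.372, apex=6.898, x_land=24.556, impact vy=-11.633
  bounce: vy ← 0.47·11.633 = 5.468
Arc 3: start y=0.000, vy=5.468 → t=1.115, apex=1.524, x_land=28.826, impact vy=-5.468
  bounce: vy ← 0.47·5.468 = 2.570
Arc 4: start y=0.000, vy=2.570 → t=0.524, apex=0.337, x_land=30.832, impact vy=-2.570
  bounce: vy ← 0.47·2.570 = 1.208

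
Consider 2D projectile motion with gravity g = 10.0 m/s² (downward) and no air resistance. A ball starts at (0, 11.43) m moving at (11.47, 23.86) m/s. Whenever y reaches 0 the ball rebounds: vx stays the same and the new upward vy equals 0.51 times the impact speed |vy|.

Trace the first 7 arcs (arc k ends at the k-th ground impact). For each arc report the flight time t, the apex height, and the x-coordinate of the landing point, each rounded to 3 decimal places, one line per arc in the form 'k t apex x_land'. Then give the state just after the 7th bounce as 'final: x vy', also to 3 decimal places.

Arc 1: start y=11.430, vy=23.860 → t=5.211, apex=39.895, x_land=59.767, impact vy=-28.247
  bounce: vy ← 0.51·28.247 = 14.406
Arc 2: start y=0.000, vy=14.406 → t=2.881, apex=10.377, x_land=92.814, impact vy=-14.406
  bounce: vy ← 0.51·14.406 = 7.347
Arc 3: start y=0.000, vy=7.347 → t=1.469, apex=2.699, x_land=109.668, impact vy=-7.347
  bounce: vy ← 0.51·7.347 = 3.747
Arc 4: start y=0.000, vy=3.747 → t=0.749, apex=0.702, x_land=118.264, impact vy=-3.747
  bounce: vy ← 0.51·3.747 = 1.911
Arc 5: start y=0.000, vy=1.911 → t=0.382, apex=0.183, x_land=122.648, impact vy=-1.911
  bounce: vy ← 0.51·1.911 = 0.975
Arc 6: start y=0.000, vy=0.975 → t=0.195, apex=0.047, x_land=124.884, impact vy=-0.975
  bounce: vy ← 0.51·0.975 = 0.497
Arc 7: start y=0.000, vy=0.497 → t=0.099, apex=0.012, x_land=126.024, impact vy=-0.497
  bounce: vy ← 0.51·0.497 = 0.253

1 5.211 39.895 59.767
2 2.881 10.377 92.814
3 1.469 2.699 109.668
4 0.749 0.702 118.264
5 0.382 0.183 122.648
6 0.195 0.047 124.884
7 0.099 0.012 126.024
final: 126.024 0.253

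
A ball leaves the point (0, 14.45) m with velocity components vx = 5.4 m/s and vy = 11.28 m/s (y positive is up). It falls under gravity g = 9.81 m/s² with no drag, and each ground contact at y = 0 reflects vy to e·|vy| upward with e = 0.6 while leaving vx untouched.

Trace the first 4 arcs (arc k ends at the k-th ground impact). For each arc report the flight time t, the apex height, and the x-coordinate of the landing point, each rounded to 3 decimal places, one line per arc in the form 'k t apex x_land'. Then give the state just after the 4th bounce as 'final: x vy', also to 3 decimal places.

1 3.216 20.935 17.365
2 2.479 7.537 30.753
3 1.487 2.713 38.785
4 0.892 0.977 43.604
final: 43.604 2.627

Arc 1: start y=14.450, vy=11.280 → t=3.216, apex=20.935, x_land=17.365, impact vy=-20.267
  bounce: vy ← 0.6·20.267 = 12.160
Arc 2: start y=0.000, vy=12.160 → t=2.479, apex=7.537, x_land=30.753, impact vy=-12.160
  bounce: vy ← 0.6·12.160 = 7.296
Arc 3: start y=0.000, vy=7.296 → t=1.487, apex=2.713, x_land=38.785, impact vy=-7.296
  bounce: vy ← 0.6·7.296 = 4.378
Arc 4: start y=0.000, vy=4.378 → t=0.892, apex=0.977, x_land=43.604, impact vy=-4.378
  bounce: vy ← 0.6·4.378 = 2.627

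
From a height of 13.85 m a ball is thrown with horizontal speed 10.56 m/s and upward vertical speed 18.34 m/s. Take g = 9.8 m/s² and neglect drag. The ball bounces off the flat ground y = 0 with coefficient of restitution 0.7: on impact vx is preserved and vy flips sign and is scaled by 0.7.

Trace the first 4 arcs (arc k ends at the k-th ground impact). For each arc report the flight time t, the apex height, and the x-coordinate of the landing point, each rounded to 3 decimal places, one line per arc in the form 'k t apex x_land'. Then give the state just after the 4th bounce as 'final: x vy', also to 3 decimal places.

Arc 1: start y=13.850, vy=18.340 → t=4.387, apex=31.011, x_land=46.328, impact vy=-24.654
  bounce: vy ← 0.7·24.654 = 17.258
Arc 2: start y=0.000, vy=17.258 → t=3.522, apex=15.195, x_land=83.520, impact vy=-17.258
  bounce: vy ← 0.7·17.258 = 12.080
Arc 3: start y=0.000, vy=12.080 → t=2.465, apex=7.446, x_land=109.555, impact vy=-12.080
  bounce: vy ← 0.7·12.080 = 8.456
Arc 4: start y=0.000, vy=8.456 → t=1.726, apex=3.648, x_land=127.779, impact vy=-8.456
  bounce: vy ← 0.7·8.456 = 5.919

1 4.387 31.011 46.328
2 3.522 15.195 83.520
3 2.465 7.446 109.555
4 1.726 3.648 127.779
final: 127.779 5.919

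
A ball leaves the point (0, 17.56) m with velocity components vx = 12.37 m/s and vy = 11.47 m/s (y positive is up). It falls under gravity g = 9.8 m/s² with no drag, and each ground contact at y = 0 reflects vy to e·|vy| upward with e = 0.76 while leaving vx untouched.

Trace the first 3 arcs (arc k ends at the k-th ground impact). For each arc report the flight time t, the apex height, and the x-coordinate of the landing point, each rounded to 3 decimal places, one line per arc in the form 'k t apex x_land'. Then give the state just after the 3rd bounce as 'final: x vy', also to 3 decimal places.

Arc 1: start y=17.560, vy=11.470 → t=3.396, apex=24.272, x_land=42.009, impact vy=-21.811
  bounce: vy ← 0.76·21.811 = 16.577
Arc 2: start y=0.000, vy=16.577 → t=3.383, apex=14.020, x_land=83.857, impact vy=-16.577
  bounce: vy ← 0.76·16.577 = 12.598
Arc 3: start y=0.000, vy=12.598 → t=2.571, apex=8.098, x_land=115.661, impact vy=-12.598
  bounce: vy ← 0.76·12.598 = 9.575

1 3.396 24.272 42.009
2 3.383 14.020 83.857
3 2.571 8.098 115.661
final: 115.661 9.575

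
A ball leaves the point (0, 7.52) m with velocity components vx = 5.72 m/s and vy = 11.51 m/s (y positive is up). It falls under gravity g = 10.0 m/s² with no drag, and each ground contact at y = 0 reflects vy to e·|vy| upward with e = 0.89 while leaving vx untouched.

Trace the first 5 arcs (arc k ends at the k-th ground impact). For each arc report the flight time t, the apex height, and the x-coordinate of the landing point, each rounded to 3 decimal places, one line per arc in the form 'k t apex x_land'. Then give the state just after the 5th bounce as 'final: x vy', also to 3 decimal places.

Arc 1: start y=7.520, vy=11.510 → t=2.833, apex=14.144, x_land=16.204, impact vy=-16.819
  bounce: vy ← 0.89·16.819 = 14.969
Arc 2: start y=0.000, vy=14.969 → t=2.994, apex=11.203, x_land=33.329, impact vy=-14.969
  bounce: vy ← 0.89·14.969 = 13.322
Arc 3: start y=0.000, vy=13.322 → t=2.664, apex=8.874, x_land=48.569, impact vy=-13.322
  bounce: vy ← 0.89·13.322 = 11.857
Arc 4: start y=0.000, vy=11.857 → t=2.371, apex=7.029, x_land=62.134, impact vy=-11.857
  bounce: vy ← 0.89·11.857 = 10.553
Arc 5: start y=0.000, vy=10.553 → t=2.111, apex=5.568, x_land=74.206, impact vy=-10.553
  bounce: vy ← 0.89·10.553 = 9.392

1 2.833 14.144 16.204
2 2.994 11.203 33.329
3 2.664 8.874 48.569
4 2.371 7.029 62.134
5 2.111 5.568 74.206
final: 74.206 9.392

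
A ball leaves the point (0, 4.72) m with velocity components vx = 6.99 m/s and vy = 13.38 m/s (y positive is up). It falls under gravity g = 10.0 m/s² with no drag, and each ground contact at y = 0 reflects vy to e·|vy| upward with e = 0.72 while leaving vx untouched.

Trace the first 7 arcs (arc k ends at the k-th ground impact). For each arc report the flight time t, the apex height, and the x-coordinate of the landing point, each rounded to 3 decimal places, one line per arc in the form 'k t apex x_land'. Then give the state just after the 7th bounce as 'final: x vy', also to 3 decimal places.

1 2.992 13.671 20.911
2 2.381 7.087 37.555
3 1.714 3.674 49.539
4 1.234 1.905 58.167
5 0.889 0.987 64.379
6 0.640 0.512 68.852
7 0.461 0.265 72.073
final: 72.073 1.659

Arc 1: start y=4.720, vy=13.380 → t=2.992, apex=13.671, x_land=20.911, impact vy=-16.536
  bounce: vy ← 0.72·16.536 = 11.906
Arc 2: start y=0.000, vy=11.906 → t=2.381, apex=7.087, x_land=37.555, impact vy=-11.906
  bounce: vy ← 0.72·11.906 = 8.572
Arc 3: start y=0.000, vy=8.572 → t=1.714, apex=3.674, x_land=49.539, impact vy=-8.572
  bounce: vy ← 0.72·8.572 = 6.172
Arc 4: start y=0.000, vy=6.172 → t=1.234, apex=1.905, x_land=58.167, impact vy=-6.172
  bounce: vy ← 0.72·6.172 = 4.444
Arc 5: start y=0.000, vy=4.444 → t=0.889, apex=0.987, x_land=64.379, impact vy=-4.444
  bounce: vy ← 0.72·4.444 = 3.199
Arc 6: start y=0.000, vy=3.199 → t=0.640, apex=0.512, x_land=68.852, impact vy=-3.199
  bounce: vy ← 0.72·3.199 = 2.304
Arc 7: start y=0.000, vy=2.304 → t=0.461, apex=0.265, x_land=72.073, impact vy=-2.304
  bounce: vy ← 0.72·2.304 = 1.659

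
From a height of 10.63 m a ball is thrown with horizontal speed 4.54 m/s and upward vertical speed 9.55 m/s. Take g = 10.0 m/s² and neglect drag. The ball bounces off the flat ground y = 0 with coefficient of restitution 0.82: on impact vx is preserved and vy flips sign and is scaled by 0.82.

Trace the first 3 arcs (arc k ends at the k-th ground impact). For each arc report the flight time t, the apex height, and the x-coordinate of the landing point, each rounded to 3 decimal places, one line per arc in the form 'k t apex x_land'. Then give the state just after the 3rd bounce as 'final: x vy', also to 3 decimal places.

Arc 1: start y=10.630, vy=9.550 → t=2.698, apex=15.190, x_land=12.249, impact vy=-17.430
  bounce: vy ← 0.82·17.430 = 14.293
Arc 2: start y=0.000, vy=14.293 → t=2.859, apex=10.214, x_land=25.227, impact vy=-14.293
  bounce: vy ← 0.82·14.293 = 11.720
Arc 3: start y=0.000, vy=11.720 → t=2.344, apex=6.868, x_land=35.868, impact vy=-11.720
  bounce: vy ← 0.82·11.720 = 9.610

1 2.698 15.190 12.249
2 2.859 10.214 25.227
3 2.344 6.868 35.868
final: 35.868 9.610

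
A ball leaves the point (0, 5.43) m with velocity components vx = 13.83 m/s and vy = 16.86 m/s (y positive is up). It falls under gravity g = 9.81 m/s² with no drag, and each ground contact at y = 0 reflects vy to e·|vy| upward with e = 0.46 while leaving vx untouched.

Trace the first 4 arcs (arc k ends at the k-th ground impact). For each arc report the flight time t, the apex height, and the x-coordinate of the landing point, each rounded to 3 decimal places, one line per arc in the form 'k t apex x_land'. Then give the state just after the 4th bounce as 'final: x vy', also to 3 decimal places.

Arc 1: start y=5.430, vy=16.860 → t=3.734, apex=19.918, x_land=51.638, impact vy=-19.769
  bounce: vy ← 0.46·19.769 = 9.094
Arc 2: start y=0.000, vy=9.094 → t=1.854, apex=4.215, x_land=77.278, impact vy=-9.094
  bounce: vy ← 0.46·9.094 = 4.183
Arc 3: start y=0.000, vy=4.183 → t=0.853, apex=0.892, x_land=89.073, impact vy=-4.183
  bounce: vy ← 0.46·4.183 = 1.924
Arc 4: start y=0.000, vy=1.924 → t=0.392, apex=0.189, x_land=94.498, impact vy=-1.924
  bounce: vy ← 0.46·1.924 = 0.885

1 3.734 19.918 51.638
2 1.854 4.215 77.278
3 0.853 0.892 89.073
4 0.392 0.189 94.498
final: 94.498 0.885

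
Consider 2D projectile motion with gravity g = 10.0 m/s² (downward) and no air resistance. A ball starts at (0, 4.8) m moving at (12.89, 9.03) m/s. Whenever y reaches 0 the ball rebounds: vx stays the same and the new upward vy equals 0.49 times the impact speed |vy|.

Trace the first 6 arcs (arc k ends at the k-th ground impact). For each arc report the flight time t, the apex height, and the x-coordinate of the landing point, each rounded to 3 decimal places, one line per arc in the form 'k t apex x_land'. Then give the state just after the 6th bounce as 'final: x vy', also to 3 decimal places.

1 2.235 8.877 28.815
2 1.306 2.131 45.647
3 0.640 0.512 53.894
4 0.314 0.123 57.935
5 0.154 0.030 59.916
6 0.075 0.007 60.886
final: 60.886 0.184

Arc 1: start y=4.800, vy=9.030 → t=2.235, apex=8.877, x_land=28.815, impact vy=-13.324
  bounce: vy ← 0.49·13.324 = 6.529
Arc 2: start y=0.000, vy=6.529 → t=1.306, apex=2.131, x_land=45.647, impact vy=-6.529
  bounce: vy ← 0.49·6.529 = 3.199
Arc 3: start y=0.000, vy=3.199 → t=0.640, apex=0.512, x_land=53.894, impact vy=-3.199
  bounce: vy ← 0.49·3.199 = 1.568
Arc 4: start y=0.000, vy=1.568 → t=0.314, apex=0.123, x_land=57.935, impact vy=-1.568
  bounce: vy ← 0.49·1.568 = 0.768
Arc 5: start y=0.000, vy=0.768 → t=0.154, apex=0.030, x_land=59.916, impact vy=-0.768
  bounce: vy ← 0.49·0.768 = 0.376
Arc 6: start y=0.000, vy=0.376 → t=0.075, apex=0.007, x_land=60.886, impact vy=-0.376
  bounce: vy ← 0.49·0.376 = 0.184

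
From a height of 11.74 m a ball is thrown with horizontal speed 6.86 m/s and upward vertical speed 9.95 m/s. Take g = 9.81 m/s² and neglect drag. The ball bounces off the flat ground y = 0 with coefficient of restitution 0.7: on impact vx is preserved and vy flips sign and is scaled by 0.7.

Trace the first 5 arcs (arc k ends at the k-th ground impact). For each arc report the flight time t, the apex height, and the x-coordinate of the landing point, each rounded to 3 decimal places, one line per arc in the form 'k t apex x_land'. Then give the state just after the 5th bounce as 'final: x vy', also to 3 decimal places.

1 2.864 16.786 19.648
2 2.590 8.225 37.415
3 1.813 4.030 49.852
4 1.269 1.975 58.557
5 0.888 0.968 64.651
final: 64.651 3.050

Arc 1: start y=11.740, vy=9.950 → t=2.864, apex=16.786, x_land=19.648, impact vy=-18.148
  bounce: vy ← 0.7·18.148 = 12.703
Arc 2: start y=0.000, vy=12.703 → t=2.590, apex=8.225, x_land=37.415, impact vy=-12.703
  bounce: vy ← 0.7·12.703 = 8.892
Arc 3: start y=0.000, vy=8.892 → t=1.813, apex=4.030, x_land=49.852, impact vy=-8.892
  bounce: vy ← 0.7·8.892 = 6.225
Arc 4: start y=0.000, vy=6.225 → t=1.269, apex=1.975, x_land=58.557, impact vy=-6.225
  bounce: vy ← 0.7·6.225 = 4.357
Arc 5: start y=0.000, vy=4.357 → t=0.888, apex=0.968, x_land=64.651, impact vy=-4.357
  bounce: vy ← 0.7·4.357 = 3.050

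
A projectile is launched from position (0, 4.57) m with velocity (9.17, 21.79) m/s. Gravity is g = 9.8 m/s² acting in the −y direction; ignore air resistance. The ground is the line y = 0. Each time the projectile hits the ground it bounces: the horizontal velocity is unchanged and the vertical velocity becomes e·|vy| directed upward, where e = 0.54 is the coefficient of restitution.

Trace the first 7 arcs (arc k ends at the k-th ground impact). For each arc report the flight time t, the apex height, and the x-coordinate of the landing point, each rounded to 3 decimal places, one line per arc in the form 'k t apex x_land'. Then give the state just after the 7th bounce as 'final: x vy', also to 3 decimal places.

Arc 1: start y=4.570, vy=21.790 → t=4.648, apex=28.795, x_land=42.619, impact vy=-23.757
  bounce: vy ← 0.54·23.757 = 12.829
Arc 2: start y=0.000, vy=12.829 → t=2.618, apex=8.397, x_land=66.626, impact vy=-12.829
  bounce: vy ← 0.54·12.829 = 6.927
Arc 3: start y=0.000, vy=6.927 → t=1.414, apex=2.448, x_land=79.591, impact vy=-6.927
  bounce: vy ← 0.54·6.927 = 3.741
Arc 4: start y=0.000, vy=3.741 → t=0.763, apex=0.714, x_land=86.591, impact vy=-3.741
  bounce: vy ← 0.54·3.741 = 2.020
Arc 5: start y=0.000, vy=2.020 → t=0.412, apex=0.208, x_land=90.372, impact vy=-2.020
  bounce: vy ← 0.54·2.020 = 1.091
Arc 6: start y=0.000, vy=1.091 → t=0.223, apex=0.061, x_land=92.413, impact vy=-1.091
  bounce: vy ← 0.54·1.091 = 0.589
Arc 7: start y=0.000, vy=0.589 → t=0.120, apex=0.018, x_land=93.515, impact vy=-0.589
  bounce: vy ← 0.54·0.589 = 0.318

1 4.648 28.795 42.619
2 2.618 8.397 66.626
3 1.414 2.448 79.591
4 0.763 0.714 86.591
5 0.412 0.208 90.372
6 0.223 0.061 92.413
7 0.120 0.018 93.515
final: 93.515 0.318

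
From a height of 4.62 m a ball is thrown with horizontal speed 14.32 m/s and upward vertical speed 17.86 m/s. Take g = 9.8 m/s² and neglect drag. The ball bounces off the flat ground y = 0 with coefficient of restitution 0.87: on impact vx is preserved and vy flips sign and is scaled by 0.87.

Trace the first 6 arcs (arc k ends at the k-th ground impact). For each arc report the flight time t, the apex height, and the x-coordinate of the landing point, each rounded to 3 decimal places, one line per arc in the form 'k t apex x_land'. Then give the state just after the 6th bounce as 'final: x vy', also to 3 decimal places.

Arc 1: start y=4.620, vy=17.860 → t=3.887, apex=20.894, x_land=55.668, impact vy=-20.237
  bounce: vy ← 0.87·20.237 = 17.606
Arc 2: start y=0.000, vy=17.606 → t=3.593, apex=15.815, x_land=107.121, impact vy=-17.606
  bounce: vy ← 0.87·17.606 = 15.317
Arc 3: start y=0.000, vy=15.317 → t=3.126, apex=11.970, x_land=151.885, impact vy=-15.317
  bounce: vy ← 0.87·15.317 = 13.326
Arc 4: start y=0.000, vy=13.326 → t=2.720, apex=9.060, x_land=190.830, impact vy=-13.326
  bounce: vy ← 0.87·13.326 = 11.594
Arc 5: start y=0.000, vy=11.594 → t=2.366, apex=6.858, x_land=224.712, impact vy=-11.594
  bounce: vy ← 0.87·11.594 = 10.086
Arc 6: start y=0.000, vy=10.086 → t=2.058, apex=5.191, x_land=254.189, impact vy=-10.086
  bounce: vy ← 0.87·10.086 = 8.775

1 3.887 20.894 55.668
2 3.593 15.815 107.121
3 3.126 11.970 151.885
4 2.720 9.060 190.830
5 2.366 6.858 224.712
6 2.058 5.191 254.189
final: 254.189 8.775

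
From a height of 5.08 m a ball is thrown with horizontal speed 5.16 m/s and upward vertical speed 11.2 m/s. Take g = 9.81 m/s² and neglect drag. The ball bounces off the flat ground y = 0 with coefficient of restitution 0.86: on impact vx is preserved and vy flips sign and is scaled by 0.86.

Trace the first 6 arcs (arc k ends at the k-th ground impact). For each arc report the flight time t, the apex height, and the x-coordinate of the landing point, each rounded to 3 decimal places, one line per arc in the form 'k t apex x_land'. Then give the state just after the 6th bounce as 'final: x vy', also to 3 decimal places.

1 2.671 11.473 13.783
2 2.631 8.486 27.357
3 2.262 6.276 39.031
4 1.946 4.642 49.070
5 1.673 3.433 57.704
6 1.439 2.539 65.129
final: 65.129 6.070

Arc 1: start y=5.080, vy=11.200 → t=2.671, apex=11.473, x_land=13.783, impact vy=-15.004
  bounce: vy ← 0.86·15.004 = 12.903
Arc 2: start y=0.000, vy=12.903 → t=2.631, apex=8.486, x_land=27.357, impact vy=-12.903
  bounce: vy ← 0.86·12.903 = 11.097
Arc 3: start y=0.000, vy=11.097 → t=2.262, apex=6.276, x_land=39.031, impact vy=-11.097
  bounce: vy ← 0.86·11.097 = 9.543
Arc 4: start y=0.000, vy=9.543 → t=1.946, apex=4.642, x_land=49.070, impact vy=-9.543
  bounce: vy ← 0.86·9.543 = 8.207
Arc 5: start y=0.000, vy=8.207 → t=1.673, apex=3.433, x_land=57.704, impact vy=-8.207
  bounce: vy ← 0.86·8.207 = 7.058
Arc 6: start y=0.000, vy=7.058 → t=1.439, apex=2.539, x_land=65.129, impact vy=-7.058
  bounce: vy ← 0.86·7.058 = 6.070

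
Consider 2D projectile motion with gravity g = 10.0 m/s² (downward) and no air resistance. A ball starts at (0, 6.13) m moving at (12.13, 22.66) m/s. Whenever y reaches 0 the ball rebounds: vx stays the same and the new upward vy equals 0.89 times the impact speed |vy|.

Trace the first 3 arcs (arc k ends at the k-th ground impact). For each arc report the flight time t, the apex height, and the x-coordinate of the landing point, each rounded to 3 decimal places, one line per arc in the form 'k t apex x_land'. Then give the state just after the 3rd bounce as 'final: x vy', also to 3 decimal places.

1 4.788 31.804 58.079
2 4.489 25.192 112.534
3 3.995 19.954 160.998
final: 160.998 17.780

Arc 1: start y=6.130, vy=22.660 → t=4.788, apex=31.804, x_land=58.079, impact vy=-25.221
  bounce: vy ← 0.89·25.221 = 22.446
Arc 2: start y=0.000, vy=22.446 → t=4.489, apex=25.192, x_land=112.534, impact vy=-22.446
  bounce: vy ← 0.89·22.446 = 19.977
Arc 3: start y=0.000, vy=19.977 → t=3.995, apex=19.954, x_land=160.998, impact vy=-19.977
  bounce: vy ← 0.89·19.977 = 17.780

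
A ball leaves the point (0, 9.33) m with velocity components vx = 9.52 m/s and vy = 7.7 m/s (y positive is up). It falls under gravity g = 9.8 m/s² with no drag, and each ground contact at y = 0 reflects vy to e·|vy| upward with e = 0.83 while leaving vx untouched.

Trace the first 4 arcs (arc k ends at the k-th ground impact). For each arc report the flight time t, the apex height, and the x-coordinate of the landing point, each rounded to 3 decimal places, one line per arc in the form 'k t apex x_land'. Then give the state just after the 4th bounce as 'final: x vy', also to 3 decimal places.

Arc 1: start y=9.330, vy=7.700 → t=2.374, apex=12.355, x_land=22.597, impact vy=-15.561
  bounce: vy ← 0.83·15.561 = 12.916
Arc 2: start y=0.000, vy=12.916 → t=2.636, apex=8.511, x_land=47.691, impact vy=-12.916
  bounce: vy ← 0.83·12.916 = 10.720
Arc 3: start y=0.000, vy=10.720 → t=2.188, apex=5.863, x_land=68.519, impact vy=-10.720
  bounce: vy ← 0.83·10.720 = 8.898
Arc 4: start y=0.000, vy=8.898 → t=1.816, apex=4.039, x_land=85.806, impact vy=-8.898
  bounce: vy ← 0.83·8.898 = 7.385

1 2.374 12.355 22.597
2 2.636 8.511 47.691
3 2.188 5.863 68.519
4 1.816 4.039 85.806
final: 85.806 7.385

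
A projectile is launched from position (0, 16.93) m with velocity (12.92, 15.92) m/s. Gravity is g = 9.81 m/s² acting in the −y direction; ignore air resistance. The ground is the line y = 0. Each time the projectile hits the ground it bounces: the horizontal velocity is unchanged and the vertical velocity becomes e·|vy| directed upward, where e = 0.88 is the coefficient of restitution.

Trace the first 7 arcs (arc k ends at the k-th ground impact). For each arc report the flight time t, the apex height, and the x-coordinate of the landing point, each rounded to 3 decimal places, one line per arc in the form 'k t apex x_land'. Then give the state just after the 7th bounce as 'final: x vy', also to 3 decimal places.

Arc 1: start y=16.930, vy=15.920 → t=4.090, apex=29.848, x_land=52.838, impact vy=-24.199
  bounce: vy ← 0.88·24.199 = 21.296
Arc 2: start y=0.000, vy=21.296 → t=4.342, apex=23.114, x_land=108.932, impact vy=-21.296
  bounce: vy ← 0.88·21.296 = 18.740
Arc 3: start y=0.000, vy=18.740 → t=3.821, apex=17.900, x_land=158.294, impact vy=-18.740
  bounce: vy ← 0.88·18.740 = 16.491
Arc 4: start y=0.000, vy=16.491 → t=3.362, apex=13.861, x_land=201.732, impact vy=-16.491
  bounce: vy ← 0.88·16.491 = 14.512
Arc 5: start y=0.000, vy=14.512 → t=2.959, apex=10.734, x_land=239.959, impact vy=-14.512
  bounce: vy ← 0.88·14.512 = 12.771
Arc 6: start y=0.000, vy=12.771 → t=2.604, apex=8.313, x_land=273.597, impact vy=-12.771
  bounce: vy ← 0.88·12.771 = 11.238
Arc 7: start y=0.000, vy=11.238 → t=2.291, apex=6.437, x_land=303.200, impact vy=-11.238
  bounce: vy ← 0.88·11.238 = 9.890

1 4.090 29.848 52.838
2 4.342 23.114 108.932
3 3.821 17.900 158.294
4 3.362 13.861 201.732
5 2.959 10.734 239.959
6 2.604 8.313 273.597
7 2.291 6.437 303.200
final: 303.200 9.890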